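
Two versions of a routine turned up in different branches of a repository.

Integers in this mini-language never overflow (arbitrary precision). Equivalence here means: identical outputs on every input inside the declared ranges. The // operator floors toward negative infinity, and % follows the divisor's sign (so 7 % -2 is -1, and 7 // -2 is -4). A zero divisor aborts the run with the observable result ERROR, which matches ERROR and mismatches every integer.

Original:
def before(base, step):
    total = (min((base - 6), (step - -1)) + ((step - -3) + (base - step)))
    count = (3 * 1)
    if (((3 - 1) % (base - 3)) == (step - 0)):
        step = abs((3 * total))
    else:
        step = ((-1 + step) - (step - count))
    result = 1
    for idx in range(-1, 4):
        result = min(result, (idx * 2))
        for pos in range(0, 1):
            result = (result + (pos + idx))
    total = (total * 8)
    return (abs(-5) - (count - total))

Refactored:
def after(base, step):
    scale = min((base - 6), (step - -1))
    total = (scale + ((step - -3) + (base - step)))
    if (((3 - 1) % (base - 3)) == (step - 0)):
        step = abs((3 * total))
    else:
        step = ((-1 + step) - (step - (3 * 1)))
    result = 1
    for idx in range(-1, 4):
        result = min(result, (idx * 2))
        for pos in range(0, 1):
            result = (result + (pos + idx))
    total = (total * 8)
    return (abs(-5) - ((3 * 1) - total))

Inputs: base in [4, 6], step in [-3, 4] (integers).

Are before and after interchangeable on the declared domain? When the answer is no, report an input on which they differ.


Side by side, the visible changes include: arithmetic usage differs, local variable names differ, constant usage differs.
Spot check at base=4, step=1 — before: total = 5; count = 3; (((3 - 1) % (base - 3)) == (step - 0)) -> false; step = 2; result = 1; [idx=-1]; result = -2; [pos=0]; result = -3; [idx=0]; result = -3; [pos=0]; result = -3; [idx=1]; result = -3; [pos=0]; result = -2; [idx=2]; result = -2; [pos=0]; result = 0; [idx=3]; result = 0; [pos=0]; result = 3; total = 40; return 42. after: scale = -2; total = 5; (((3 - 1) % (base - 3)) == (step - 0)) -> false; step = 2; result = 1; [idx=-1]; result = -2; [pos=0]; result = -3; [idx=0]; result = -3; [pos=0]; result = -3; [idx=1]; result = -3; [pos=0]; result = -2; [idx=2]; result = -2; [pos=0]; result = 0; [idx=3]; result = 0; [pos=0]; result = 3; total = 40; return 42. Both give 42.
Across all 24 domain points the two functions coincide.
verdict: equivalent


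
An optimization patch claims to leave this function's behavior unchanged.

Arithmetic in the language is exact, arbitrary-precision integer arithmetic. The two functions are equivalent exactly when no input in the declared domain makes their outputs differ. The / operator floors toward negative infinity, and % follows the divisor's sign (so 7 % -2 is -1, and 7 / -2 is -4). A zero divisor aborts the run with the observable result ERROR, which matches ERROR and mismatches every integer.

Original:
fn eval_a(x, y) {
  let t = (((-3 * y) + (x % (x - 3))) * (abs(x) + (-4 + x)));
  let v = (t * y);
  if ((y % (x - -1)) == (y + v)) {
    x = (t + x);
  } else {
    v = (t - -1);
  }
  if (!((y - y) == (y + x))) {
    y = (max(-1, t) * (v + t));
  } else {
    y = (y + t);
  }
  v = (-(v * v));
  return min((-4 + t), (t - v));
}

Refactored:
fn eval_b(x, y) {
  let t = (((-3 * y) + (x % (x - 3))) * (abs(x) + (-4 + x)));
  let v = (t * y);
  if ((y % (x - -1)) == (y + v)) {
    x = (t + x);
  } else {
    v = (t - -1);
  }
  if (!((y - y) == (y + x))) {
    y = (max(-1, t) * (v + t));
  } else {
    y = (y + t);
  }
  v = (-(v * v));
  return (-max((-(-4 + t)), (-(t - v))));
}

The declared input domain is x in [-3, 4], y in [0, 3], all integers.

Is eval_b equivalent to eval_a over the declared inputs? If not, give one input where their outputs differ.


Behavior is preserved: although min/max/abs usage differs, the outputs never diverge.
Tracing x=3, y=0: eval_a: division by zero -> ERROR | eval_b: division by zero -> ERROR — matching result ERROR.
Sweeping the whole domain (32 inputs) finds no disagreement.
verdict: equivalent


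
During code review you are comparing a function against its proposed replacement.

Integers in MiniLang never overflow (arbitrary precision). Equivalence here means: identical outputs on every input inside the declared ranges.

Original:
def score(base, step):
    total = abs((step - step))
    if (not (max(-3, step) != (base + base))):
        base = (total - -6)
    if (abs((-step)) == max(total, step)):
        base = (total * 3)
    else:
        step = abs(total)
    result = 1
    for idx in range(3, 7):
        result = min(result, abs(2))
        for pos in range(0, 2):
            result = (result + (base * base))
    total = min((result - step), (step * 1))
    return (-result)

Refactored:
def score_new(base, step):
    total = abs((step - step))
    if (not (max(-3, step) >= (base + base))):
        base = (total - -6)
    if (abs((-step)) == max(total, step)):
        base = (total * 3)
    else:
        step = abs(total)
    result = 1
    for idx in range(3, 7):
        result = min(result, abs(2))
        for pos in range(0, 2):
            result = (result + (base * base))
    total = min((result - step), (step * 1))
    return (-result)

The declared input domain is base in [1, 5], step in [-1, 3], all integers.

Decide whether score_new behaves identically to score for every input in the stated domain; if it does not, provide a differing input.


Run the pair on base=1, step=-1.
score: total=0, then (not (max(-3, step) != (base + base))) is false, then (abs((-step)) == max(total, step)) is false, then step=0, then result=1, then (idx=3), then result=1, then (pos=0), then result=2, then (pos=1), then result=3, then (idx=4), then result=2, then (pos=0), then result=3, then (pos=1), then result=4, then (idx=5), then result=2, then (pos=0), then result=3, then (pos=1), then result=4, then (idx=6), then result=2, then (pos=0), then result=3, then (pos=1), then result=4, then total=0, then returns -4
score_new: total=0, then (not (max(-3, step) >= (base + base))) is true, then base=6, then (abs((-step)) == max(total, step)) is false, then step=0, then result=1, then (idx=3), then result=1, then (pos=0), then result=37, then (pos=1), then result=73, then (idx=4), then result=2, then (pos=0), then result=38, then (pos=1), then result=74, then (idx=5), then result=2, then (pos=0), then result=38, then (pos=1), then result=74, then (idx=6), then result=2, then (pos=0), then result=38, then (pos=1), then result=74, then total=0, then returns -74
-4 != -74, so the rewrite changes behavior.
verdict: not equivalent; witness: base=1, step=-1


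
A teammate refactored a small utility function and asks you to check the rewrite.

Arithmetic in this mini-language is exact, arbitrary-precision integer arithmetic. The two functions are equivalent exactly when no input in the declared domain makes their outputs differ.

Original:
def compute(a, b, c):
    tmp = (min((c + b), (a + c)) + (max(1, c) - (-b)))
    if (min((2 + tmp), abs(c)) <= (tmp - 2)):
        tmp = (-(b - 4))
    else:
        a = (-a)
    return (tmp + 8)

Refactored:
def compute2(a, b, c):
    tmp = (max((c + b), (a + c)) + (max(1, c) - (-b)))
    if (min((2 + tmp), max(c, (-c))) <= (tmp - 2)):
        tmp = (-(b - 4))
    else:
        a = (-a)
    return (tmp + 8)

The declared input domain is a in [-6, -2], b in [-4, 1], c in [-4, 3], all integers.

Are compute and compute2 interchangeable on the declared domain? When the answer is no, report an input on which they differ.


Consider the input a=-6, b=-4, c=-4.
compute: tmp := -13 | (min((2 + tmp), abs(c)) <= (tmp - 2)): false | a := 6 | result -5
compute2: tmp := -11 | (min((2 + tmp), max(c, (-c))) <= (tmp - 2)): false | a := 6 | result -3
-5 against -3: the behavior changed.
verdict: not equivalent; witness: a=-6, b=-4, c=-4


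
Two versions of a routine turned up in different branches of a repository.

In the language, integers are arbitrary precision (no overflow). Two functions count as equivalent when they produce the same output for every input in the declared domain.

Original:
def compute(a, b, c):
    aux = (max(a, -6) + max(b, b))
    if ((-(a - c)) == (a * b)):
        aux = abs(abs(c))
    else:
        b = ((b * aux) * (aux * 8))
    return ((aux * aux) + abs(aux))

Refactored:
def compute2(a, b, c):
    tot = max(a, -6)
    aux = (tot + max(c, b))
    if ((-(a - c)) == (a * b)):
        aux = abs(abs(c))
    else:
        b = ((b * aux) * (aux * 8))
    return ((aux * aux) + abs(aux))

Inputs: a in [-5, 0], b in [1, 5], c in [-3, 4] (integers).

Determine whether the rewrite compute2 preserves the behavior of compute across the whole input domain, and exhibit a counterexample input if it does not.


These are not equivalent — on a=-5, b=1, c=2 the outputs split (20 vs 12).
compute: aux := -4 | ((-(a - c)) == (a * b)): false | b := 128 | result 20
compute2: tot := -5 | aux := -3 | ((-(a - c)) == (a * b)): false | b := 72 | result 12
verdict: not equivalent; witness: a=-5, b=1, c=2


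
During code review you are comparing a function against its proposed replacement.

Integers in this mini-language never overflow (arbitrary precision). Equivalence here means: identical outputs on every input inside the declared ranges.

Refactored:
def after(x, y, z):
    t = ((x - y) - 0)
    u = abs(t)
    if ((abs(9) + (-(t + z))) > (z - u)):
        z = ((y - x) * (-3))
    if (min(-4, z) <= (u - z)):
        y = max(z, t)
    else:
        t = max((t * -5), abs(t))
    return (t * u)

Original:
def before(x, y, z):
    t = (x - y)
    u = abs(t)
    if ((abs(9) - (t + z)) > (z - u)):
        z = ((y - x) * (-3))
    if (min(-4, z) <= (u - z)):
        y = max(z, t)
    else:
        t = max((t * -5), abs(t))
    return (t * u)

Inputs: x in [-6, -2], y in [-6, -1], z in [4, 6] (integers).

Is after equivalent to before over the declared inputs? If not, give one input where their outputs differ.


Behavior is preserved: although constant usage differs, and arithmetic usage differs, the outputs never diverge.
Tracing x=-5, y=-6, z=5: before: t becomes 1; next u becomes 1; next ((abs(9) - (t + z)) > (z - u)) evaluates to false; next (min(-4, z) <= (u - z)) evaluates to true; next y becomes 5; next final value 1 | after: t becomes 1; next u becomes 1; next ((abs(9) + (-(t + z))) > (z - u)) evaluates to false; next (min(-4, z) <= (u - z)) evaluates to true; next y becomes 5; next final value 1 — matching result 1.
Sweeping the whole domain (90 inputs) finds no disagreement.
verdict: equivalent


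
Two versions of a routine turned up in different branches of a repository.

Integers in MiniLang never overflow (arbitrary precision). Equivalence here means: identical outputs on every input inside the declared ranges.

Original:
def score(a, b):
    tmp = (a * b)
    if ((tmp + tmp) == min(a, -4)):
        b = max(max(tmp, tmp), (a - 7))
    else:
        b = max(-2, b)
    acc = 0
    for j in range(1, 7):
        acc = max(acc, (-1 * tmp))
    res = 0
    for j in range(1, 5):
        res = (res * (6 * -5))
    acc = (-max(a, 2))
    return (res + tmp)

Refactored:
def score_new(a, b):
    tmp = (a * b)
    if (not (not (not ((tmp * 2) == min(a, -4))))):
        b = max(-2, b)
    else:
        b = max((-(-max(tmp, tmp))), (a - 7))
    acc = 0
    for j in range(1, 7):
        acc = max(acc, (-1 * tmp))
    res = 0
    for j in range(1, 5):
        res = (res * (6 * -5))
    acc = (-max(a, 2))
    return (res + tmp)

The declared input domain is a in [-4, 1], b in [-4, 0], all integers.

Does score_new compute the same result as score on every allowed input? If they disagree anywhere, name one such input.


Reading the diff, among the changes: boolean connective usage differs; also arithmetic usage differs; also constant usage differs.
As a probe, take a=-1, b=-3: score runs tmp becomes 3; next ((tmp + tmp) == min(a, -4)) evaluates to false; next b becomes -2; next acc becomes 0; next at j=1:; next acc becomes 0; next at j=2:; next acc becomes 0; next at j=3:; next acc becomes 0; next at j=4:; next acc becomes 0; next at j=5:; next acc becomes 0; next at j=6:; next acc becomes 0; next res becomes 0; next at j=1:; next res becomes 0; next at j=2:; next res becomes 0; next at j=3:; next res becomes 0; next at j=4:; next res becomes 0; next acc becomes -2; next final value 3; score_new runs tmp becomes 3; next (not (not (not ((tmp * 2) == min(a, -4))))) evaluates to true; next b becomes -2; next acc becomes 0; next at j=1:; next acc becomes 0; next at j=2:; next acc becomes 0; next at j=3:; next acc becomes 0; next at j=4:; next acc becomes 0; next at j=5:; next acc becomes 0; next at j=6:; next acc becomes 0; next res becomes 0; next at j=1:; next res becomes 0; next at j=2:; next res becomes 0; next at j=3:; next res becomes 0; next at j=4:; next res becomes 0; next acc becomes -2; next final value 3; both end at 3.
Every one of the 30 inputs gives matching results.
verdict: equivalent


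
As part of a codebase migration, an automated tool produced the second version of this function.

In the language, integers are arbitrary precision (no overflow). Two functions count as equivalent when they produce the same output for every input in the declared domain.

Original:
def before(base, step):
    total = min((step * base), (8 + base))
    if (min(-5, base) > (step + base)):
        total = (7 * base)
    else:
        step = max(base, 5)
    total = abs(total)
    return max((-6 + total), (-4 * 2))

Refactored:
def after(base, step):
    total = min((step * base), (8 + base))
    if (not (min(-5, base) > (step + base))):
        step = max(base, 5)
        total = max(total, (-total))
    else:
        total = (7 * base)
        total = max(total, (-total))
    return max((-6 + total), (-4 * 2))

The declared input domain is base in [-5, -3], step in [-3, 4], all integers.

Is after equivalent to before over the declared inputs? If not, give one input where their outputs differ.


Equivalent — the differences include statement counts differ; min/max/abs usage differs; boolean connective usage differs, yet no declared input distinguishes the two.
One worked example (base=-5, step=-3) — before: total := 3 | (min(-5, base) > (step + base)): true | total := -35 | total := 35 | result 29; after: total := 3 | (not (min(-5, base) > (step + base))): false | total := -35 | total := 35 | result 29; agreement on 29.
Across all 24 domain points the two functions coincide.
verdict: equivalent


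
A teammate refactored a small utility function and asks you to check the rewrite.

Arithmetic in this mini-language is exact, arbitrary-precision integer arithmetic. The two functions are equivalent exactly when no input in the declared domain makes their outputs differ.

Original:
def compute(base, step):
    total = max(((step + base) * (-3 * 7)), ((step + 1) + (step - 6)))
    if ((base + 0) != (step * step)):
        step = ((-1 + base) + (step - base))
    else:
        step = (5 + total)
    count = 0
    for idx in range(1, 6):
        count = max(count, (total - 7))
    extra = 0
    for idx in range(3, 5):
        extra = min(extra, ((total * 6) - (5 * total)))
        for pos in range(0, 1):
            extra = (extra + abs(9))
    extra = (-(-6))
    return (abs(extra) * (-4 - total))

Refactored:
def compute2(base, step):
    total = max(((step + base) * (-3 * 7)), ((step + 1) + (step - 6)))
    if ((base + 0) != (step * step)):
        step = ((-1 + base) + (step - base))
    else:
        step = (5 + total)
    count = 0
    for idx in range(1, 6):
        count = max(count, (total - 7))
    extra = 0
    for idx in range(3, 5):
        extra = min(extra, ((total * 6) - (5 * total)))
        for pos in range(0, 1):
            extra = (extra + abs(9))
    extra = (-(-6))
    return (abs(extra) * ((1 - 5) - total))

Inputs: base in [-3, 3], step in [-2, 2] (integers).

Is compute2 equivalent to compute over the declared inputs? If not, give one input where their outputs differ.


Behavior is preserved: although constant usage differs, arithmetic usage differs, the outputs never diverge.
As a probe, take base=0, step=0: compute runs total = 0; ((base + 0) != (step * step)) -> false; step = 5; count = 0; [idx=1]; count = 0; [idx=2]; count = 0; [idx=3]; count = 0; [idx=4]; count = 0; [idx=5]; count = 0; extra = 0; [idx=3]; extra = 0; [pos=0]; extra = 9; [idx=4]; extra = 0; [pos=0]; extra = 9; extra = 6; return -24; compute2 runs total = 0; ((base + 0) != (step * step)) -> false; step = 5; count = 0; [idx=1]; count = 0; [idx=2]; count = 0; [idx=3]; count = 0; [idx=4]; count = 0; [idx=5]; count = 0; extra = 0; [idx=3]; extra = 0; [pos=0]; extra = 9; [idx=4]; extra = 0; [pos=0]; extra = 9; extra = 6; return -24; both end at -24.
Every one of the 35 inputs gives matching results.
verdict: equivalent


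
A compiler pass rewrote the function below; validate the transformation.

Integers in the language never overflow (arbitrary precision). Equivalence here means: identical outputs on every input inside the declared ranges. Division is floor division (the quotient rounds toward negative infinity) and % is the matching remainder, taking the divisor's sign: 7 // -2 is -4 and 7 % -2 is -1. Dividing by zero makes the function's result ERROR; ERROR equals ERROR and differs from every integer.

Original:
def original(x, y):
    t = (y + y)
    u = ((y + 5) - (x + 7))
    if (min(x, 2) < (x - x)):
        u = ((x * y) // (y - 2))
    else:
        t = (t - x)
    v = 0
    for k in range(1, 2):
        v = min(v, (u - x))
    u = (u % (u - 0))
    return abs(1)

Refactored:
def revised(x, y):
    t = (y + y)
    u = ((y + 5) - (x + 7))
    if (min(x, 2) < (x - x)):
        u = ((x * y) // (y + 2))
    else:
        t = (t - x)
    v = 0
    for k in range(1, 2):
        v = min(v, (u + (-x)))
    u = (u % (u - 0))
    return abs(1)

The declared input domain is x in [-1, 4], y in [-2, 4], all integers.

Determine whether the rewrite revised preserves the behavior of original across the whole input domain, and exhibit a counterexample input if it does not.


Evaluate both at x=-1, y=-2.
original: t=-4, then u=-3, then (min(x, 2) < (x - x)) is true, then u=-1, then v=0, then (k=1), then v=0, then u=0, then returns 1
revised: t=-4, then u=-3, then (min(x, 2) < (x - x)) is true, then a zero divisor aborts: ERROR
1 != ERROR, so the rewrite changes behavior.
verdict: not equivalent; witness: x=-1, y=-2


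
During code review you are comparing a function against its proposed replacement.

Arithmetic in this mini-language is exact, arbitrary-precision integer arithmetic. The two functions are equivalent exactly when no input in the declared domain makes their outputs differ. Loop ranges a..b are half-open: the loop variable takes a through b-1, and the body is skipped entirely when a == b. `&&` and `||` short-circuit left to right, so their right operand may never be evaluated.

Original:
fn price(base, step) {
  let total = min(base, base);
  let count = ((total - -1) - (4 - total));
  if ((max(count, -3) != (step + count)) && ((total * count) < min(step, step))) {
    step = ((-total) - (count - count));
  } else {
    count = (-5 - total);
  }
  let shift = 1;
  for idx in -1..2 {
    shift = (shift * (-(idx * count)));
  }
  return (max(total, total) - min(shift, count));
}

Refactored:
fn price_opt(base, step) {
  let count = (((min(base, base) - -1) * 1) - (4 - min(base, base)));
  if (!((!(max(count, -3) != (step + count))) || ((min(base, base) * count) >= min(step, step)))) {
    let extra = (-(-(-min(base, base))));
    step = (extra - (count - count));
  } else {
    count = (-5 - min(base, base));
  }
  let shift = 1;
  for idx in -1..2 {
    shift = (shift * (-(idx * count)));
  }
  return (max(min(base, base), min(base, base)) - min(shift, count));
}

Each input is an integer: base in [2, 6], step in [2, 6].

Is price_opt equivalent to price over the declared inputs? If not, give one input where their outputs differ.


Reading the diff, among the changes: boolean connective usage differs; and arithmetic usage differs; and local variable names differ; and comparison usage differs; and constant usage differs; and min/max/abs usage differs.
As a probe, take base=4, step=3: price runs total := 4 | count := 5 | ((max(count, -3) != (step + count)) && ((total * count) < min(step, step))): false | count := -9 | shift := 1 | iter idx=-1: | shift := -9 | iter idx=0: | shift := 0 | iter idx=1: | shift := 0 | result 13; price_opt runs count := 5 | (!((!(max(count, -3) != (step + count))) || ((min(base, base) * count) >= min(step, step)))): false | count := -9 | shift := 1 | iter idx=-1: | shift := -9 | iter idx=0: | shift := 0 | iter idx=1: | shift := 0 | result 13; both end at 13.
An exhaustive pass over the 25 declared inputs shows identical outputs.
verdict: equivalent


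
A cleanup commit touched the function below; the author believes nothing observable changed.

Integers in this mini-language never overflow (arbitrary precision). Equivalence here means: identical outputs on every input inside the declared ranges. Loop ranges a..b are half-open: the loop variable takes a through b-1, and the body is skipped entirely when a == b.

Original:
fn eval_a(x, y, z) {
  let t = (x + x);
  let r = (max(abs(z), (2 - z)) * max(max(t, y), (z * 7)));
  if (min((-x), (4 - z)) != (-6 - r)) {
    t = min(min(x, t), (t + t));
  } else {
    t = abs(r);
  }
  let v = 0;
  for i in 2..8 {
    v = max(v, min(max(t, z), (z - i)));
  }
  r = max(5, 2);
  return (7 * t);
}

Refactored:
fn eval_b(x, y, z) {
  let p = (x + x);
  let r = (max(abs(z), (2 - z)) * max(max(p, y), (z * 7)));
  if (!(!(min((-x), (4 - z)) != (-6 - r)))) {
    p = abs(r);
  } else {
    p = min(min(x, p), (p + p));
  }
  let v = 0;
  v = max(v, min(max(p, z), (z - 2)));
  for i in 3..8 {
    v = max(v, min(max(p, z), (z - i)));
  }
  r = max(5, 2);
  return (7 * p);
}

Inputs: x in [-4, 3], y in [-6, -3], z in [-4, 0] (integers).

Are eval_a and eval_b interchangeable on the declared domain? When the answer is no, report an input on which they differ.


Input x=-4, y=-6, z=-4: -112 from eval_a versus 252 from eval_b.
verdict: not equivalent; witness: x=-4, y=-6, z=-4


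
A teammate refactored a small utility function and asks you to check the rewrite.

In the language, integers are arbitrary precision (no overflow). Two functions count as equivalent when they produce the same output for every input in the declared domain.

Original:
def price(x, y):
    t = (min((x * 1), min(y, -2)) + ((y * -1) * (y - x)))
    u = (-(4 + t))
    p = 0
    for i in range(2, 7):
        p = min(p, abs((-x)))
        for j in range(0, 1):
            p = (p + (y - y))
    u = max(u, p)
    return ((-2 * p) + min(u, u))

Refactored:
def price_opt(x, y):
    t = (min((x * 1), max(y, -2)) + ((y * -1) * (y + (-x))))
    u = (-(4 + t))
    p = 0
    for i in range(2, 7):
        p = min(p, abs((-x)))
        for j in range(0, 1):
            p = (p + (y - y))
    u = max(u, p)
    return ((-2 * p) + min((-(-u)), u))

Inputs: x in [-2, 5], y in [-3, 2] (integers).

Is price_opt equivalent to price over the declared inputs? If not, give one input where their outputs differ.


Consider the input x=-2, y=-3.
price: t=-6, then u=2, then p=0, then (i=2), then p=0, then (j=0), then p=0, then (i=3), then p=0, then (j=0), then p=0, then (i=4), then p=0, then (j=0), then p=0, then (i=5), then p=0, then (j=0), then p=0, then (i=6), then p=0, then (j=0), then p=0, then u=2, then returns 2
price_opt: t=-5, then u=1, then p=0, then (i=2), then p=0, then (j=0), then p=0, then (i=3), then p=0, then (j=0), then p=0, then (i=4), then p=0, then (j=0), then p=0, then (i=5), then p=0, then (j=0), then p=0, then (i=6), then p=0, then (j=0), then p=0, then u=1, then returns 1
2 and 1 differ, so these are not the same function on this domain.
verdict: not equivalent; witness: x=-2, y=-3


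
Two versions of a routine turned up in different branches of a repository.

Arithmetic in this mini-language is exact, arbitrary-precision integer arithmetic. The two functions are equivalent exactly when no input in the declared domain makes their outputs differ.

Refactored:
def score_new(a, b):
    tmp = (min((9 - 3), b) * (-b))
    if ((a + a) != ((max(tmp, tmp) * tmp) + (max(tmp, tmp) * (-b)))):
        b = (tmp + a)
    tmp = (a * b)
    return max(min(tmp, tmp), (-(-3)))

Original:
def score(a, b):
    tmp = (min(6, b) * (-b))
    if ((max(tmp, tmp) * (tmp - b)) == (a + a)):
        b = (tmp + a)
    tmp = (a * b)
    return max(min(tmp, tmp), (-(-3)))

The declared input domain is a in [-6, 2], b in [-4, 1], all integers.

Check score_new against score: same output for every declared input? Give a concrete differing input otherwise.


There is a counterexample at a=-6, b=-4: 24 on one side, 132 on the other.
score: tmp = -16; ((max(tmp, tmp) * (tmp - b)) == (a + a)) -> false; tmp = 24; return 24
score_new: tmp = -16; ((a + a) != ((max(tmp, tmp) * tmp) + (max(tmp, tmp) * (-b)))) -> true; b = -22; tmp = 132; return 132
verdict: not equivalent; witness: a=-6, b=-4


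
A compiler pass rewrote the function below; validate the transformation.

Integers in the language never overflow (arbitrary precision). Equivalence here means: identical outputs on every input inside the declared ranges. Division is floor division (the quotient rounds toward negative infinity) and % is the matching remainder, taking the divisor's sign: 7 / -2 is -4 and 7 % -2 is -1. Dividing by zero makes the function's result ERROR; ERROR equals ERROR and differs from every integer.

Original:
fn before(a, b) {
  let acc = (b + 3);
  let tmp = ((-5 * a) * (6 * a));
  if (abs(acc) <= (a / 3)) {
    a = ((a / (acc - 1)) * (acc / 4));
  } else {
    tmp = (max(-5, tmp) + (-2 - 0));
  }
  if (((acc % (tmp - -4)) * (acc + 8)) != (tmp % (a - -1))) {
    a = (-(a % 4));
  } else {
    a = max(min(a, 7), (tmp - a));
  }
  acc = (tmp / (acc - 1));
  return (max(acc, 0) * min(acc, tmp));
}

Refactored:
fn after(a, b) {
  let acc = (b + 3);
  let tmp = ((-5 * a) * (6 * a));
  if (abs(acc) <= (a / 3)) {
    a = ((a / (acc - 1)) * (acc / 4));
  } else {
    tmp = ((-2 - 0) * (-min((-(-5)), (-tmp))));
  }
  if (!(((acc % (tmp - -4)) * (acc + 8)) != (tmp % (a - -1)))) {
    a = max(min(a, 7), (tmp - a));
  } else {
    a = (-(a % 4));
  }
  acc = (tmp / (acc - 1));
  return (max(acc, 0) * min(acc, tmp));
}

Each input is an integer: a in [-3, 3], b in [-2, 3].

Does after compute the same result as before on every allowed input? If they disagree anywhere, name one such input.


At a=-3, b=-1: before gives 0, after gives 100.
verdict: not equivalent; witness: a=-3, b=-1


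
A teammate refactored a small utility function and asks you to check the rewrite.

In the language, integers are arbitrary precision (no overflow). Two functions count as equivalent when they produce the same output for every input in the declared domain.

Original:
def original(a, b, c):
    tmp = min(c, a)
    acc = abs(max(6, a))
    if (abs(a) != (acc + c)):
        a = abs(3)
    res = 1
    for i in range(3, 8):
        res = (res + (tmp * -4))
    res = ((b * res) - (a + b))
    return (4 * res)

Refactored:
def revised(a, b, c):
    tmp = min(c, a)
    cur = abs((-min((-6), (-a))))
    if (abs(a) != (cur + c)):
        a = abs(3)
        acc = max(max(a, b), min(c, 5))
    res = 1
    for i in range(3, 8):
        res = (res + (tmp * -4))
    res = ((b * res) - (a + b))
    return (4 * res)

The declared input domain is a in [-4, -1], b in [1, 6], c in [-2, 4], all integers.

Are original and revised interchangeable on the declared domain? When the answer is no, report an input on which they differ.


Equivalent. The suspicious-looking change has no observable effect anywhere in the declared ranges.
An exhaustive pass over the 168 declared inputs shows identical outputs.
One worked example (a=-1, b=3, c=0) — original: tmp becomes -1; next acc becomes 6; next (abs(a) != (acc + c)) evaluates to true; next a becomes 3; next res becomes 1; next at i=3:; next res becomes 5; next at i=4:; next res becomes 9; next at i=5:; next res becomes 13; next at i=6:; next res becomes 17; next at i=7:; next res becomes 21; next res becomes 57; next final value 228; revised: tmp becomes -1; next cur becomes 6; next (abs(a) != (cur + c)) evaluates to true; next a becomes 3; next acc becomes 3; next res becomes 1; next at i=3:; next res becomes 5; next at i=4:; next res becomes 9; next at i=5:; next res becomes 13; next at i=6:; next res becomes 17; next at i=7:; next res becomes 21; next res becomes 57; next final value 228; agreement on 228.
verdict: equivalent


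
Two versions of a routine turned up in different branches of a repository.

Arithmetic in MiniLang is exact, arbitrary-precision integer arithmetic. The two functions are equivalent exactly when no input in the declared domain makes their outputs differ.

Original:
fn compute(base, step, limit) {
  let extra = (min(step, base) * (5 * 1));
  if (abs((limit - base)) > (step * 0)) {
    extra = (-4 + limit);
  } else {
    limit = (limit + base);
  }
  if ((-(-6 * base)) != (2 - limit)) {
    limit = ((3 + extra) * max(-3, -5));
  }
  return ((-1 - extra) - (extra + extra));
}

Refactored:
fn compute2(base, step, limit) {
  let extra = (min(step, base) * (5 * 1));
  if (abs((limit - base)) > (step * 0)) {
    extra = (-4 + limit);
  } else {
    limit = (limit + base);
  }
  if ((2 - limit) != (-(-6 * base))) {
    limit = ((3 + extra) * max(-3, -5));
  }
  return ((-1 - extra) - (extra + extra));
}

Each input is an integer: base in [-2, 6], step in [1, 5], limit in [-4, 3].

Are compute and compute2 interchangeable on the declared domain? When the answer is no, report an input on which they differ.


Equivalent — the differences include same computation, different form, yet no declared input distinguishes the two.
Spot check at base=0, step=5, limit=1 — compute: extra becomes 0; next (abs((limit - base)) > (step * 0)) evaluates to true; next extra becomes -3; next ((-(-6 * base)) != (2 - limit)) evaluates to true; next limit becomes 0; next final value 8. compute2: extra becomes 0; next (abs((limit - base)) > (step * 0)) evaluates to true; next extra becomes -3; next ((2 - limit) != (-(-6 * base))) evaluates to true; next limit becomes 0; next final value 8. Both give 8.
Every one of the 360 inputs gives matching results.
verdict: equivalent


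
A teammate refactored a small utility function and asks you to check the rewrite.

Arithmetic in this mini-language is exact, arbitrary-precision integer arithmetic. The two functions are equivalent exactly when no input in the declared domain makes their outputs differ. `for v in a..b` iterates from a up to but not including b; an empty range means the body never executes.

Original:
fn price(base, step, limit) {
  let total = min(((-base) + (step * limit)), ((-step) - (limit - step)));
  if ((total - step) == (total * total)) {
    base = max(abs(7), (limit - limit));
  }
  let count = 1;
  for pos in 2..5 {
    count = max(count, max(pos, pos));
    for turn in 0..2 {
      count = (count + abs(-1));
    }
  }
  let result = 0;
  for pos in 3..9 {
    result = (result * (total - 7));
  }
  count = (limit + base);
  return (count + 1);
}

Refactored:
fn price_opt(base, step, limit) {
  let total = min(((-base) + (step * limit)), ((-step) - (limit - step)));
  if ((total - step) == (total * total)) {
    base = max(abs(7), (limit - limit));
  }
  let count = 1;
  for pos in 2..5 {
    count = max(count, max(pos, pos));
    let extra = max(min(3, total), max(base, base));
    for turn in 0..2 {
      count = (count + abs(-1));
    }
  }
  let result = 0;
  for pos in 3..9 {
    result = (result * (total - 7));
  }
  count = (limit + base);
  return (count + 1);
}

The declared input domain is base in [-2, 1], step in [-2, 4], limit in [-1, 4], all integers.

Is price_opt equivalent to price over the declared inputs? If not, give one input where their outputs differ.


Reading the diff, among the changes: statement counts differ; min/max/abs usage differs; local variable names differ; constant usage differs.
As a probe, take base=1, step=-2, limit=0: price runs total becomes -1; next ((total - step) == (total * total)) evaluates to true; next base becomes 7; next count becomes 1; next at pos=2:; next count becomes 2; next at turn=0:; next count becomes 3; next at turn=1:; next count becomes 4; next at pos=3:; next count becomes 4; next at turn=0:; next count becomes 5; next at turn=1:; next count becomes 6; next at pos=4:; next count becomes 6; next at turn=0:; next count becomes 7; next at turn=1:; next count becomes 8; next result becomes 0; next at pos=3:; next result becomes 0; next at pos=4:; next result becomes 0; next at pos=5:; next result becomes 0; next at pos=6:; next result becomes 0; next at pos=7:; next result becomes 0; next at pos=8:; next result becomes 0; next count becomes 7; next final value 8; price_opt runs total becomes -1; next ((total - step) == (total * total)) evaluates to true; next base becomes 7; next count becomes 1; next at pos=2:; next count becomes 2; next extra becomes 7; next at turn=0:; next count becomes 3; next at turn=1:; next count becomes 4; next at pos=3:; next count becomes 4; next extra becomes 7; next at turn=0:; next count becomes 5; next at turn=1:; next count becomes 6; next at pos=4:; next count becomes 6; next extra becomes 7; next at turn=0:; next count becomes 7; next at turn=1:; next count becomes 8; next result becomes 0; next at pos=3:; next result becomes 0; next at pos=4:; next result becomes 0; next at pos=5:; next result becomes 0; next at pos=6:; next result becomes 0; next at pos=7:; next result becomes 0; next at pos=8:; next result becomes 0; next count becomes 7; next final value 8; both end at 8.
An exhaustive pass over the 168 declared inputs shows identical outputs.
verdict: equivalent


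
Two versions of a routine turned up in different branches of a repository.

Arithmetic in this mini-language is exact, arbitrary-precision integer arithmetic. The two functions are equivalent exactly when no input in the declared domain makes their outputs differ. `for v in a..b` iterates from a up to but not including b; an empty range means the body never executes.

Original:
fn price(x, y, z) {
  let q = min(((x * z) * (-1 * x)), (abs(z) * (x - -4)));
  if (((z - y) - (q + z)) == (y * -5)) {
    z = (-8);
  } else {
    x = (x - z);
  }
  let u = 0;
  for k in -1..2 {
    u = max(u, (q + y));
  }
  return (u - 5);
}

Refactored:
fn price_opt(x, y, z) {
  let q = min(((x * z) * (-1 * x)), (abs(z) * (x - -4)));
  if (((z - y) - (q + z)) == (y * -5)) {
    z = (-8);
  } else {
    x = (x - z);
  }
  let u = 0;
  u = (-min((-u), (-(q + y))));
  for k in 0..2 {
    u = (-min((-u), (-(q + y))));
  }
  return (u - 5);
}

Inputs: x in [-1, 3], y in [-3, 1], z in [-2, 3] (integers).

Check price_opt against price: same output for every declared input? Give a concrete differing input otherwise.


Although arithmetic usage differs, min/max/abs usage differs, statement counts differ, loop structure differs, 150/150 inputs agree.
verdict: equivalent


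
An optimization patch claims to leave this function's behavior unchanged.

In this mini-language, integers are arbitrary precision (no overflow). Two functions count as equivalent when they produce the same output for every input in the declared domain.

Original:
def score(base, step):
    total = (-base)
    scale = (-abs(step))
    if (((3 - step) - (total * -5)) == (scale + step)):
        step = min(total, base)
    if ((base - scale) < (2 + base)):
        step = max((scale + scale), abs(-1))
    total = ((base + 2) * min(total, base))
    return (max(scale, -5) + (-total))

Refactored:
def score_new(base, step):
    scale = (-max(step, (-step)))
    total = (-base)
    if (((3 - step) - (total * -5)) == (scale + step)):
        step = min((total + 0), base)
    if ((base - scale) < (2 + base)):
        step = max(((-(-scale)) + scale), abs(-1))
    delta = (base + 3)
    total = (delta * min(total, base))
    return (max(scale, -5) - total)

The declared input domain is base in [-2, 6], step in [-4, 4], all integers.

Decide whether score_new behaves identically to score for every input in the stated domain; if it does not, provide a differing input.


Consider the input base=-2, step=-4.
score: total=2, then scale=-4, then (((3 - step) - (total * -5)) == (scale + step)) is false, then ((base - scale) < (2 + base)) is false, then total=0, then returns -4
score_new: scale=-4, then total=2, then (((3 - step) - (total * -5)) == (scale + step)) is false, then ((base - scale) < (2 + base)) is false, then delta=1, then total=-2, then returns -2
-4 vs -2 — the two versions disagree here.
verdict: not equivalent; witness: base=-2, step=-4


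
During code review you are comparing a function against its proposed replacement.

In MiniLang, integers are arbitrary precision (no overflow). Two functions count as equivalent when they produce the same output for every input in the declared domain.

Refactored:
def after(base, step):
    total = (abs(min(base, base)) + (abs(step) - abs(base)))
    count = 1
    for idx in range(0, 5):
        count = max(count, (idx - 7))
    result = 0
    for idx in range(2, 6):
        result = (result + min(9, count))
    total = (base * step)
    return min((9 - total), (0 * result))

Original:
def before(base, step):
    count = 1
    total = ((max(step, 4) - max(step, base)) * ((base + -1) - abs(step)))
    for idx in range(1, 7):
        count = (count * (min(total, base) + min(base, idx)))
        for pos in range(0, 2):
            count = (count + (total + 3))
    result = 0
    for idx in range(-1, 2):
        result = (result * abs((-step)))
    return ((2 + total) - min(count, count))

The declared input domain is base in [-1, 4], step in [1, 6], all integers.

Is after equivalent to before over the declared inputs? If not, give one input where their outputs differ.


Evaluate both at base=-1, step=1.
before: count=1, then total=-9, then (idx=1), then count=-10, then (pos=0), then count=-16, then (pos=1), then count=-22, then (idx=2), then count=220, then (pos=0), then count=214, then (pos=1), then count=208, then (idx=3), then count=-2080, then (pos=0), then count=-2086, then (pos=1), then count=-2092, then (idx=4), then count=20920, then (pos=0), then count=20914, then (pos=1), then count=20908, then (idx=5), then count=-209080, then (pos=0), then count=-209086, then (pos=1), then count=-209092, then (idx=6), then count=2090920, then (pos=0), then count=2090914, then (pos=1), then count=2090908, then result=0, then (idx=-1), then result=0, then (idx=0), then result=0, then (idx=1), then result=0, then returns -2090915
after: total=1, then count=1, then (idx=0), then count=1, then (idx=1), then count=1, then (idx=2), then count=1, then (idx=3), then count=1, then (idx=4), then count=1, then result=0, then (idx=2), then result=1, then (idx=3), then result=2, then (idx=4), then result=3, then (idx=5), then result=4, then total=-1, then returns 0
-2090915 vs 0 — the two versions disagree here.
verdict: not equivalent; witness: base=-1, step=1


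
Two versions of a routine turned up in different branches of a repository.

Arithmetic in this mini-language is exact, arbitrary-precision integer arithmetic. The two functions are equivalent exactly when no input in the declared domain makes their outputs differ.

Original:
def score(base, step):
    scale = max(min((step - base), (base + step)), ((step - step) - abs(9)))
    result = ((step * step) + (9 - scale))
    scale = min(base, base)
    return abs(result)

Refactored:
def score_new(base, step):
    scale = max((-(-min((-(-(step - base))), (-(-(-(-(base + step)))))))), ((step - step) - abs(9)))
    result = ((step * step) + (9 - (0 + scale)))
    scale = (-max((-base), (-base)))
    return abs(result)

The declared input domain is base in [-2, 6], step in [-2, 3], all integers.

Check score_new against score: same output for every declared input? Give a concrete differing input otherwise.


This is a faithful refactor — constant usage differs, arithmetic usage differs, min/max/abs usage differs, but the computed results match everywhere.
Spot check at base=6, step=-1 — score: scale=-7, then result=17, then scale=6, then returns 17. score_new: scale=-7, then result=17, then scale=6, then returns 17. Both give 17.
Across all 54 domain points the two functions coincide.
verdict: equivalent
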